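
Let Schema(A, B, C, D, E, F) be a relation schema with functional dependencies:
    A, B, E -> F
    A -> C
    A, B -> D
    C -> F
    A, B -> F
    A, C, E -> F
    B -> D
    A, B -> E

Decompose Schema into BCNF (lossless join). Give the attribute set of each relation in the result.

{A, B, E}; {A, C}; {B, D}; {C, F}

Candidate key of the original relation: {A, B}.
In {A, B, C, D, E, F}, {A} is not a superkey ({A}⁺ restricted to this set is {A, C, F}), so split on A -> C, F into {A, C, F} and {A, B, D, E}.
In {A, C, F}, {C} is not a superkey ({C}⁺ restricted to this set is {C, F}), so split on C -> F into {C, F} and {A, C}.
{C, F}: every determinant is a superkey — BCNF.
{A, C}: every determinant is a superkey — BCNF.
In {A, B, D, E}, {B} is not a superkey ({B}⁺ restricted to this set is {B, D}), so split on B -> D into {B, D} and {A, B, E}.
{B, D}: every determinant is a superkey — BCNF.
{A, B, E}: every determinant is a superkey — BCNF.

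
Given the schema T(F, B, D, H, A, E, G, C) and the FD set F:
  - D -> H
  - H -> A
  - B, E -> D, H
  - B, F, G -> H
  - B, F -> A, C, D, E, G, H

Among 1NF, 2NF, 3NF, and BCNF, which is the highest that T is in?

Candidate key: {B, F}. Prime attributes: {B, F}.
D -> H: {D}⁺ = {A, D, H}, which is not all of the attributes, so the left side is not a superkey — BCNF is violated.
Because {H} is non-prime and the left side of D -> H is not a superkey, the relation is not in 3NF.
No non-prime attribute depends on a proper subset of any candidate key, so 2NF holds.

2NF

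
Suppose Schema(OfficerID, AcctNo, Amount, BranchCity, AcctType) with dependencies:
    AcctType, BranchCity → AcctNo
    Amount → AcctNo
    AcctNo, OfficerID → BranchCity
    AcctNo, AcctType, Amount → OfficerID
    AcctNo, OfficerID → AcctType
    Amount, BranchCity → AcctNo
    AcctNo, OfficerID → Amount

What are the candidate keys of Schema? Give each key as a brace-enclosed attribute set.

{AcctNo, OfficerID}, {AcctType, Amount}, {AcctType, BranchCity, OfficerID}, {Amount, OfficerID}

{AcctNo, OfficerID}⁺ = {AcctNo, AcctType, Amount, BranchCity, OfficerID} — all of the relation — so {AcctNo, OfficerID} is a candidate key.
{AcctType, Amount}⁺ = {AcctNo, AcctType, Amount, BranchCity, OfficerID} — all of the relation — so {AcctType, Amount} is a candidate key.
{Amount, OfficerID}⁺ = {AcctNo, AcctType, Amount, BranchCity, OfficerID} — all of the relation — so {Amount, OfficerID} is a candidate key.
{AcctType, BranchCity, OfficerID}⁺ = {AcctNo, AcctType, Amount, BranchCity, OfficerID} — all of the relation — so {AcctType, BranchCity, OfficerID} is a candidate key.
Any other superkey properly contains one of these, so there are no further candidate keys.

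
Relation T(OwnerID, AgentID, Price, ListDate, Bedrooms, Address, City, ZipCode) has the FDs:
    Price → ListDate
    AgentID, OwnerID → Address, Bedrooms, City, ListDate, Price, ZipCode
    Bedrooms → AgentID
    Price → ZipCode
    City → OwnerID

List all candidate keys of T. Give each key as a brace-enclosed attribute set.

{AgentID, City}, {AgentID, OwnerID}, {Bedrooms, City}, {Bedrooms, OwnerID}

{AgentID, City}⁺ = {Address, AgentID, Bedrooms, City, ListDate, OwnerID, Price, ZipCode} — all of the relation — so {AgentID, City} is a candidate key.
{AgentID, OwnerID}⁺ = {Address, AgentID, Bedrooms, City, ListDate, OwnerID, Price, ZipCode} — all of the relation — so {AgentID, OwnerID} is a candidate key.
{Bedrooms, City}⁺ = {Address, AgentID, Bedrooms, City, ListDate, OwnerID, Price, ZipCode} — all of the relation — so {Bedrooms, City} is a candidate key.
{Bedrooms, OwnerID}⁺ = {Address, AgentID, Bedrooms, City, ListDate, OwnerID, Price, ZipCode} — all of the relation — so {Bedrooms, OwnerID} is a candidate key.
These are minimal and exhaustive — every other superkey contains one of them.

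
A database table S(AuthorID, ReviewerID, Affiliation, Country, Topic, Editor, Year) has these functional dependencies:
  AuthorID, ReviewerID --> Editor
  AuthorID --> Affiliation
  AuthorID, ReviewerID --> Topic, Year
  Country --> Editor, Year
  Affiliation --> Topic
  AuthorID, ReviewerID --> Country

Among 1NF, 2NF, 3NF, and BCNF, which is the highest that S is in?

1NF

Candidate key: {AuthorID, ReviewerID}. Prime attributes: {AuthorID, ReviewerID}.
AuthorID --> Affiliation breaks BCNF: {AuthorID}⁺ = {Affiliation, AuthorID, Topic}, so {AuthorID} is not a superkey.
AuthorID --> Affiliation has non-prime {Affiliation} on the right and a non-superkey on the left, so 3NF fails.
{AuthorID} is a proper subset of the key {AuthorID, ReviewerID}, and {AuthorID}⁺ contains the non-prime attributes {Affiliation, Topic} — a partial dependency, so 2NF is violated.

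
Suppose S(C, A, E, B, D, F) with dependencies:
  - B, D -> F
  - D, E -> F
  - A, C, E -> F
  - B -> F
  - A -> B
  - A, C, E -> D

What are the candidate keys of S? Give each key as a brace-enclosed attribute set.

No FD produces {A, C, E}, so they must be in every candidate key.
{A, C, E} is a candidate key since {A, C, E}⁺ = {A, B, C, D, E, F} covers every attribute.
No other minimal set has full closure, so this is the only candidate key.

{A, C, E}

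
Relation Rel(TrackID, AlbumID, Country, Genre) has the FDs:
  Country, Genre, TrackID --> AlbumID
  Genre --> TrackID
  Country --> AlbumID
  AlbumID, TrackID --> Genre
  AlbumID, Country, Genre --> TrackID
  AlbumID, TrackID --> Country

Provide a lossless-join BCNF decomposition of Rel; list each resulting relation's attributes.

{AlbumID, Country}; {Country, Genre}; {Genre, TrackID}

Candidate keys of the original relation: {AlbumID, Genre}, {AlbumID, TrackID}, {Country, Genre}, {Country, TrackID}.
In {AlbumID, Country, Genre, TrackID}, {Genre} is not a superkey ({Genre}⁺ restricted to this set is {Genre, TrackID}), so split on Genre --> TrackID into {Genre, TrackID} and {AlbumID, Country, Genre}.
{Genre, TrackID} has no BCNF violation.
In {AlbumID, Country, Genre}, {Country} is not a superkey ({Country}⁺ restricted to this set is {AlbumID, Country}), so split on Country --> AlbumID into {AlbumID, Country} and {Country, Genre}.
{AlbumID, Country} has no BCNF violation.
{Country, Genre} has no BCNF violation.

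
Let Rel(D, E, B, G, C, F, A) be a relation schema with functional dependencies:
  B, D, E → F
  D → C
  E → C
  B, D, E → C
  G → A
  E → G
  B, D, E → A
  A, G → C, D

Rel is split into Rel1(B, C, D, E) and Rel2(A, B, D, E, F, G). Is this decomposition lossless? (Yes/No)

Common attributes: {B, D, E}; their closure is {A, B, C, D, E, F, G}.
This includes all of Rel1, so the common attributes are a superkey of Rel1 — the join is lossless.

Yes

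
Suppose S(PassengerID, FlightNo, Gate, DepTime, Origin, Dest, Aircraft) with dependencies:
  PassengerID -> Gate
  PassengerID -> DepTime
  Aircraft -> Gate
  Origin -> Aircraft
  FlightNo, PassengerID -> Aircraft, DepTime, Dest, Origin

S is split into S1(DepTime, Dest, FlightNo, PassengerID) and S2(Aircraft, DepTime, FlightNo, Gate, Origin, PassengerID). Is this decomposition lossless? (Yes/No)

Common attributes: {DepTime, FlightNo, PassengerID}; their closure is {Aircraft, DepTime, Dest, FlightNo, Gate, Origin, PassengerID}.
Since S1 ⊆ {Aircraft, DepTime, Dest, FlightNo, Gate, Origin, PassengerID}, the intersection is a superkey of S1; the decomposition is lossless.

Yes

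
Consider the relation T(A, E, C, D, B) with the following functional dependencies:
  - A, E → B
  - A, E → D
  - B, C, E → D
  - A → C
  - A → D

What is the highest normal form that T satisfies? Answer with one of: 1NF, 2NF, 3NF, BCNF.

Candidate key: {A, E}. Prime attributes: {A, E}.
B, C, E → D breaks BCNF: {B, C, E}⁺ = {B, C, D, E}, so {B, C, E} is not a superkey.
Because {D} is non-prime and the left side of B, C, E → D is not a superkey, the relation is not in 3NF.
The proper key subset {A} of {A, E} determines non-prime {C, D}, so the relation is not even in 2NF.

1NF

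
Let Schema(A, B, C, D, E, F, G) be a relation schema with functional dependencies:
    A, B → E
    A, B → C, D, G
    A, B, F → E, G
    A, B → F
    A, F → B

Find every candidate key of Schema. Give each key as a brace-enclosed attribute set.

{A, B}, {A, F}

{A} never appears on the right of any FD, so every key must include it.
{A, B}⁺ = {A, B, C, D, E, F, G} — all of the relation — so {A, B} is a candidate key.
{A, F}⁺ = {A, B, C, D, E, F, G} — all of the relation — so {A, F} is a candidate key.
No proper subset of any of these is a key, and no other minimal superkey exists.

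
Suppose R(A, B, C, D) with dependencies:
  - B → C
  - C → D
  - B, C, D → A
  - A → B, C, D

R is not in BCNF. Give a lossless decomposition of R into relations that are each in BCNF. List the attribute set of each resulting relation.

Candidate keys of the original relation: {A}, {B}.
Within {A, B, C, D}: {C}⁺ ∩ {A, B, C, D} = {C, D}, not the whole set, so C → D violates BCNF; decompose into {C, D} and {A, B, C}.
{C, D}: every determinant is a superkey — BCNF.
{A, B, C}: every determinant is a superkey — BCNF.

{A, B, C}; {C, D}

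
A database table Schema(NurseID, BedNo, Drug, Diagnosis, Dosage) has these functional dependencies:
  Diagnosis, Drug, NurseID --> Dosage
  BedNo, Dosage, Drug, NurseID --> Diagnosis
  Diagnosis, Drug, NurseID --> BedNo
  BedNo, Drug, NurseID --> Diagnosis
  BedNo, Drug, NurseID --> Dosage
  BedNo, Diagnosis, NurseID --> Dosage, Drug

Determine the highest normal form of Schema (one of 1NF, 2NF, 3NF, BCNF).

BCNF

Candidate keys: {BedNo, Diagnosis, NurseID}, {BedNo, Drug, NurseID}, {Diagnosis, Drug, NurseID}. Prime attributes: {BedNo, Diagnosis, Drug, NurseID}.
The left-hand side of every FD is a superkey, so BCNF is satisfied.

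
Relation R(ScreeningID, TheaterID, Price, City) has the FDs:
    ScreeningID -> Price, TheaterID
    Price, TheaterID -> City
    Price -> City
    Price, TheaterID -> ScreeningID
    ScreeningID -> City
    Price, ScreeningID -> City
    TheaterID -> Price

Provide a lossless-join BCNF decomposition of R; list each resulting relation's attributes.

{City, Price}; {Price, ScreeningID, TheaterID}

Candidate keys of the original relation: {ScreeningID}, {TheaterID}.
{City, Price, ScreeningID, TheaterID}: {Price} determines {City, Price} here but is not a superkey — split on Price -> City, giving {City, Price} and {Price, ScreeningID, TheaterID}.
{City, Price} is in BCNF.
{Price, ScreeningID, TheaterID} is in BCNF.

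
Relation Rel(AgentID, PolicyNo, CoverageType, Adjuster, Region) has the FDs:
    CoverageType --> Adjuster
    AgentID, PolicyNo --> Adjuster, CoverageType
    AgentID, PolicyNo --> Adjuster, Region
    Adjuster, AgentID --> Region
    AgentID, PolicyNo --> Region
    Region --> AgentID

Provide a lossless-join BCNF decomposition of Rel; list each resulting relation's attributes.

Candidate keys of the original relation: {AgentID, PolicyNo}, {PolicyNo, Region}.
In {Adjuster, AgentID, CoverageType, PolicyNo, Region}, {CoverageType} is not a superkey ({CoverageType}⁺ restricted to this set is {Adjuster, CoverageType}), so split on CoverageType --> Adjuster into {Adjuster, CoverageType} and {AgentID, CoverageType, PolicyNo, Region}.
{Adjuster, CoverageType} is in BCNF.
In {AgentID, CoverageType, PolicyNo, Region}, {Region} is not a superkey ({Region}⁺ restricted to this set is {AgentID, Region}), so split on Region --> AgentID into {AgentID, Region} and {CoverageType, PolicyNo, Region}.
{AgentID, Region} is in BCNF.
{CoverageType, PolicyNo, Region} is in BCNF.

{Adjuster, CoverageType}; {AgentID, Region}; {CoverageType, PolicyNo, Region}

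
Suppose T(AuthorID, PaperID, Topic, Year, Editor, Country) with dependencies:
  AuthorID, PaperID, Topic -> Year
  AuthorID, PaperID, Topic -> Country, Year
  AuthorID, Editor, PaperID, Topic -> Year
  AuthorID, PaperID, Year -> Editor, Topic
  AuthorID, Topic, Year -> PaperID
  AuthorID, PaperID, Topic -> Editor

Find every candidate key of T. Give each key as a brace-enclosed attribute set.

{AuthorID, PaperID, Topic}, {AuthorID, PaperID, Year}, {AuthorID, Topic, Year}

Attributes never on any right-hand side: {AuthorID} — every candidate key must contain it.
{AuthorID, PaperID, Topic}⁺ = {AuthorID, Country, Editor, PaperID, Topic, Year}, which is every attribute, so {AuthorID, PaperID, Topic} is a candidate key.
{AuthorID, PaperID, Year}⁺ = {AuthorID, Country, Editor, PaperID, Topic, Year}, which is every attribute, so {AuthorID, PaperID, Year} is a candidate key.
{AuthorID, Topic, Year}⁺ = {AuthorID, Country, Editor, PaperID, Topic, Year}, which is every attribute, so {AuthorID, Topic, Year} is a candidate key.
These are minimal and exhaustive — every other superkey contains one of them.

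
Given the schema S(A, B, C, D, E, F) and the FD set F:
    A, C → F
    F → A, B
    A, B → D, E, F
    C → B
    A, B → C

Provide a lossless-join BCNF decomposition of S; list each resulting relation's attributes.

Candidate keys of the original relation: {A, B}, {A, C}, {F}.
Within {A, B, C, D, E, F}: {C}⁺ ∩ {A, B, C, D, E, F} = {B, C}, not the whole set, so C → B violates BCNF; decompose into {B, C} and {A, C, D, E, F}.
{B, C} is in BCNF.
{A, C, D, E, F} is in BCNF.

{A, C, D, E, F}; {B, C}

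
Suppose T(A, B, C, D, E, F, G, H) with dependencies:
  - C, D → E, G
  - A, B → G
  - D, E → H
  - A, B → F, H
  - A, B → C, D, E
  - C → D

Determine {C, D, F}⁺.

Start with {C, D, F}.
C, D → E, G applies; add {E, G} → now {C, D, E, F, G}.
D, E → H applies; add {H} → now {C, D, E, F, G, H}.
No further FD applies.

{C, D, E, F, G, H}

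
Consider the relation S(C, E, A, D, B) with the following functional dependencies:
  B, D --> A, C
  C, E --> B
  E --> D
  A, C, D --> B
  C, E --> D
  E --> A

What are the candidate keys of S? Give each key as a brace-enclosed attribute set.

Attributes never on any right-hand side: {E} — every candidate key must contain it.
{B, E}⁺ = {A, B, C, D, E} — all of the relation — so {B, E} is a candidate key.
{C, E}⁺ = {A, B, C, D, E} — all of the relation — so {C, E} is a candidate key.
Any other superkey properly contains one of these, so there are no further candidate keys.

{B, E}, {C, E}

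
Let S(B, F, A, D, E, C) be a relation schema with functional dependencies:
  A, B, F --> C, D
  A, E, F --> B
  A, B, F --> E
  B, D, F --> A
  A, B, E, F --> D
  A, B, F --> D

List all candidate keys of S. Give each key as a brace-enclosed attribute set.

{A, B, F}, {A, E, F}, {B, D, F}

No FD produces {F}, so it must be in every candidate key.
{A, B, F}⁺ = {A, B, C, D, E, F}, which is every attribute, so {A, B, F} is a candidate key.
{A, E, F}⁺ = {A, B, C, D, E, F}, which is every attribute, so {A, E, F} is a candidate key.
{B, D, F}⁺ = {A, B, C, D, E, F}, which is every attribute, so {B, D, F} is a candidate key.
Any other superkey properly contains one of these, so there are no further candidate keys.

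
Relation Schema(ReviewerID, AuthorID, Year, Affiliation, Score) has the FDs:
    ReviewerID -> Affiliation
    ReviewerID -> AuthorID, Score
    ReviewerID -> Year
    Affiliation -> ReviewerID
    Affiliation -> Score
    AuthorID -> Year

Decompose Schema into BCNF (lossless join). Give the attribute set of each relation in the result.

{Affiliation, AuthorID, ReviewerID, Score}; {AuthorID, Year}

Candidate keys of the original relation: {Affiliation}, {ReviewerID}.
In {Affiliation, AuthorID, ReviewerID, Score, Year}, {AuthorID} is not a superkey ({AuthorID}⁺ restricted to this set is {AuthorID, Year}), so split on AuthorID -> Year into {AuthorID, Year} and {Affiliation, AuthorID, ReviewerID, Score}.
{AuthorID, Year} is in BCNF.
{Affiliation, AuthorID, ReviewerID, Score} is in BCNF.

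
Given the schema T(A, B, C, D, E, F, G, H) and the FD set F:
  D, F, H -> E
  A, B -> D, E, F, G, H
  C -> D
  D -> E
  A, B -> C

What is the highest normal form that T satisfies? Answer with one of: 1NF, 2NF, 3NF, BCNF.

Candidate key: {A, B}. Prime attributes: {A, B}.
D, F, H -> E breaks BCNF: {D, F, H}⁺ = {D, E, F, H}, so {D, F, H} is not a superkey.
Because {E} is non-prime and the left side of D, F, H -> E is not a superkey, the relation is not in 3NF.
No non-prime attribute depends on a proper subset of any candidate key, so 2NF holds.

2NF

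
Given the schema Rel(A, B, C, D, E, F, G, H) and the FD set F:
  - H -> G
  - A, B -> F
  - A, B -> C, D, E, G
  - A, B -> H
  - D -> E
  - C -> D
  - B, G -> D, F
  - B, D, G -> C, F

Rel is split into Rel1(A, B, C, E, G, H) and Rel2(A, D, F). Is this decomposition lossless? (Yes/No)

Common attributes: {A}; their closure is {A}.
Neither Rel1 nor Rel2 is contained in that closure, so the decomposition is lossy.

No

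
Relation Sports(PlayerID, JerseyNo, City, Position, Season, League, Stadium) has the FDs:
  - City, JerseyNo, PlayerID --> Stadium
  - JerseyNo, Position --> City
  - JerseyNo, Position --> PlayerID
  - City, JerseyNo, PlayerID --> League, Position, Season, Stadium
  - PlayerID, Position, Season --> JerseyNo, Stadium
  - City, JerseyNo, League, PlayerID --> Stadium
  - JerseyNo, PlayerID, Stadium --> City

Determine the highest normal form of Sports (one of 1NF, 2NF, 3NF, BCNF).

Candidate keys: {City, JerseyNo, PlayerID}, {JerseyNo, PlayerID, Stadium}, {JerseyNo, Position}, {PlayerID, Position, Season}. Prime attributes: {City, JerseyNo, PlayerID, Position, Season, Stadium}.
The left-hand side of every FD is a superkey, so BCNF is satisfied.

BCNF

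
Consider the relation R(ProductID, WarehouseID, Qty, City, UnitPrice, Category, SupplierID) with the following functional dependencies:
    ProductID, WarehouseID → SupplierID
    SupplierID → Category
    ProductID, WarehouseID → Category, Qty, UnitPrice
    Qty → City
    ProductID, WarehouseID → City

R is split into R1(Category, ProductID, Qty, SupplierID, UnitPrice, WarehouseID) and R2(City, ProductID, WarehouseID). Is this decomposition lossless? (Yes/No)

The shared attributes are {ProductID, WarehouseID} and {ProductID, WarehouseID}⁺ = {Category, City, ProductID, Qty, SupplierID, UnitPrice, WarehouseID}.
This includes all of R1, so the common attributes are a superkey of R1 — the join is lossless.

Yes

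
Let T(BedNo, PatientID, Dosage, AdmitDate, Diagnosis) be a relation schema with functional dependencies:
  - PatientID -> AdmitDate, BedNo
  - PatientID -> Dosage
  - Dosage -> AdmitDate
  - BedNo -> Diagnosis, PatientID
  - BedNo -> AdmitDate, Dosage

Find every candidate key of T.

{BedNo}⁺ = {AdmitDate, BedNo, Diagnosis, Dosage, PatientID} — all of the relation — so {BedNo} is a candidate key.
{PatientID}⁺ = {AdmitDate, BedNo, Diagnosis, Dosage, PatientID} — all of the relation — so {PatientID} is a candidate key.
No proper subset of any of these is a key, and no other minimal superkey exists.

{BedNo}, {PatientID}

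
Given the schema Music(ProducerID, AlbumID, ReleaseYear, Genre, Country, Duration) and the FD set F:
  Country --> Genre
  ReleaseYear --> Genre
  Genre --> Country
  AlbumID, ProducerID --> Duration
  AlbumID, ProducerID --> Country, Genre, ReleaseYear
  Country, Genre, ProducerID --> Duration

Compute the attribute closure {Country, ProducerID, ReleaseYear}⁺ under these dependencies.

Start with {Country, ProducerID, ReleaseYear}.
Country --> Genre applies; add {Genre} → now {Country, Genre, ProducerID, ReleaseYear}.
Country, Genre, ProducerID --> Duration applies; add {Duration} → now {Country, Duration, Genre, ProducerID, ReleaseYear}.
No further FD applies.

{Country, Duration, Genre, ProducerID, ReleaseYear}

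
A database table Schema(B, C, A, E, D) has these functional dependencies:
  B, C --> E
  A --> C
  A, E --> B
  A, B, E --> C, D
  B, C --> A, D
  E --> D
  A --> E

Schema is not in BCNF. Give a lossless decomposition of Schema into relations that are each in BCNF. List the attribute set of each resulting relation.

{A, B, C, E}; {D, E}

Candidate keys of the original relation: {A}, {B, C}.
In {A, B, C, D, E}, {E} is not a superkey ({E}⁺ restricted to this set is {D, E}), so split on E --> D into {D, E} and {A, B, C, E}.
{D, E}: every determinant is a superkey — BCNF.
{A, B, C, E}: every determinant is a superkey — BCNF.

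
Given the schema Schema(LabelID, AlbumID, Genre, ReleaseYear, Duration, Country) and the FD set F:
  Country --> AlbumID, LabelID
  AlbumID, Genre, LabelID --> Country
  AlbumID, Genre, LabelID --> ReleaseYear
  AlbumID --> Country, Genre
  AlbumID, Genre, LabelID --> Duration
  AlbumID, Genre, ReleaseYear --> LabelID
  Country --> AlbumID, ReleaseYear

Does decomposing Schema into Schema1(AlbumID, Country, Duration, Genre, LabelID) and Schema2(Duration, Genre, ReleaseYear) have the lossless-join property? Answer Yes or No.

Common attributes: {Duration, Genre}; their closure is {Duration, Genre}.
Neither Schema1 nor Schema2 is contained in that closure, so the decomposition is lossy.

No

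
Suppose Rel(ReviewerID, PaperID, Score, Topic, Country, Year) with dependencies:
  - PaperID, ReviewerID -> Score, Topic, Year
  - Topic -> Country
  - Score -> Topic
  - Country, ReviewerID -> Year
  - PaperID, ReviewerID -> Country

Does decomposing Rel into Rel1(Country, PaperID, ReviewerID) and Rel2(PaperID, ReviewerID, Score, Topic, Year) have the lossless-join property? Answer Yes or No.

The shared attributes are {PaperID, ReviewerID} and {PaperID, ReviewerID}⁺ = {Country, PaperID, ReviewerID, Score, Topic, Year}.
Since Rel1 ⊆ {Country, PaperID, ReviewerID, Score, Topic, Year}, the intersection is a superkey of Rel1; the decomposition is lossless.

Yes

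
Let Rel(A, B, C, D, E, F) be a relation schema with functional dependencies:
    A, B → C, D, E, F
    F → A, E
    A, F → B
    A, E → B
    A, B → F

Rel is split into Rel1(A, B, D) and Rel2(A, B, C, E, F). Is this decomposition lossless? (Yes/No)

The shared attributes are {A, B} and {A, B}⁺ = {A, B, C, D, E, F}.
Rel1 is contained in that closure, so Rel1 ∩ Rel2 → Rel1 holds and the join is lossless.

Yes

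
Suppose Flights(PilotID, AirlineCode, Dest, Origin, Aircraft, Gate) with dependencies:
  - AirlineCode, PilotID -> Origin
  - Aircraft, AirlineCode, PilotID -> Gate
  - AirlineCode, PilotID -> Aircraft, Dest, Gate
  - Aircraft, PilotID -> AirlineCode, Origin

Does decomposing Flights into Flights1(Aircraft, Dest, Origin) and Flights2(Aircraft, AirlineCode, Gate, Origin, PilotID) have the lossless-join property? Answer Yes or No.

No

The shared attributes are {Aircraft, Origin} and {Aircraft, Origin}⁺ = {Aircraft, Origin}.
Flights1 ⊄ {Aircraft, Origin} and Flights2 ⊄ {Aircraft, Origin}, so the split is lossy.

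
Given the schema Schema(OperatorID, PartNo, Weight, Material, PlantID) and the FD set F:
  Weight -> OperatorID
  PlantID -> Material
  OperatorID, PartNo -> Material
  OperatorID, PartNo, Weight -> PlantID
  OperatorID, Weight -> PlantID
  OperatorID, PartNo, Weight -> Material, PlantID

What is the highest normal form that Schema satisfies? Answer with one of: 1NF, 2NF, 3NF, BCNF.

Candidate key: {PartNo, Weight}. Prime attributes: {PartNo, Weight}.
For Weight -> OperatorID we have {Weight}⁺ = {Material, OperatorID, PlantID, Weight}; {Weight} is not a superkey, so BCNF fails.
Weight -> OperatorID has non-prime {OperatorID} on the right and a non-superkey on the left, so 3NF fails.
{Weight} is a proper subset of the key {PartNo, Weight}, and {Weight}⁺ contains the non-prime attributes {Material, OperatorID, PlantID} — a partial dependency, so 2NF is violated.

1NF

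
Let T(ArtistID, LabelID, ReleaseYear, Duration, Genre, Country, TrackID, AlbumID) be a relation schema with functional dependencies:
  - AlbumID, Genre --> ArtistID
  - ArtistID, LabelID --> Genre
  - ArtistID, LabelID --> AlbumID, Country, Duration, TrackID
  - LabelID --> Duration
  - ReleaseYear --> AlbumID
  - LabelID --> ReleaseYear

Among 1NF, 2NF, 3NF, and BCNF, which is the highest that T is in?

1NF

Candidate keys: {ArtistID, LabelID}, {Genre, LabelID}. Prime attributes: {ArtistID, Genre, LabelID}.
AlbumID, Genre --> ArtistID: {AlbumID, Genre}⁺ = {AlbumID, ArtistID, Genre}, which is not all of the attributes, so the left side is not a superkey — BCNF is violated.
Because {Duration} is non-prime and the left side of LabelID --> Duration is not a superkey, the relation is not in 3NF.
The proper key subset {LabelID} of {ArtistID, LabelID} determines non-prime {AlbumID, Duration, ReleaseYear}, so the relation is not even in 2NF.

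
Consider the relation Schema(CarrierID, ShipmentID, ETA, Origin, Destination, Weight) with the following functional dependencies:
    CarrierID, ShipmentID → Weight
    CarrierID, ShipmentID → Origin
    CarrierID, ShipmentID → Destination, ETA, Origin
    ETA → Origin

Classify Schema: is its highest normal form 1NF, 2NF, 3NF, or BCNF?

Candidate key: {CarrierID, ShipmentID}. Prime attributes: {CarrierID, ShipmentID}.
ETA → Origin breaks BCNF: {ETA}⁺ = {ETA, Origin}, so {ETA} is not a superkey.
Because {Origin} is non-prime and the left side of ETA → Origin is not a superkey, the relation is not in 3NF.
Checking every proper subset of each key, none determines a non-prime attribute — 2NF is satisfied.

2NF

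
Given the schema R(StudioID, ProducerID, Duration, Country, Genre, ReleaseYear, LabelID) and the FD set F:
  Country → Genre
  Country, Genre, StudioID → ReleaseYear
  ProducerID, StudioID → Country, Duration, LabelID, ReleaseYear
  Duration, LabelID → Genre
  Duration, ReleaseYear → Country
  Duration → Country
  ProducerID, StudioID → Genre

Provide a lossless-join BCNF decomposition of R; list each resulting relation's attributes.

{Country, Duration}; {Country, Genre}; {Duration, LabelID, ProducerID, StudioID}; {Duration, ReleaseYear, StudioID}

Candidate key of the original relation: {ProducerID, StudioID}.
Within {Country, Duration, Genre, LabelID, ProducerID, ReleaseYear, StudioID}: {Country}⁺ ∩ {Country, Duration, Genre, LabelID, ProducerID, ReleaseYear, StudioID} = {Country, Genre}, not the whole set, so Country → Genre violates BCNF; decompose into {Country, Genre} and {Country, Duration, LabelID, ProducerID, ReleaseYear, StudioID}.
{Country, Genre} has no BCNF violation.
Within {Country, Duration, LabelID, ProducerID, ReleaseYear, StudioID}: {Duration, LabelID}⁺ ∩ {Country, Duration, LabelID, ProducerID, ReleaseYear, StudioID} = {Country, Duration, LabelID}, not the whole set, so Duration, LabelID → Country violates BCNF; decompose into {Country, Duration, LabelID} and {Duration, LabelID, ProducerID, ReleaseYear, StudioID}.
Within {Country, Duration, LabelID}: {Duration}⁺ ∩ {Country, Duration, LabelID} = {Country, Duration}, not the whole set, so Duration → Country violates BCNF; decompose into {Country, Duration} and {Duration, LabelID}.
{Country, Duration} has no BCNF violation.
{Duration, LabelID} has no BCNF violation.
Within {Duration, LabelID, ProducerID, ReleaseYear, StudioID}: {Duration, StudioID}⁺ ∩ {Duration, LabelID, ProducerID, ReleaseYear, StudioID} = {Duration, ReleaseYear, StudioID}, not the whole set, so Duration, StudioID → ReleaseYear violates BCNF; decompose into {Duration, ReleaseYear, StudioID} and {Duration, LabelID, ProducerID, StudioID}.
{Duration, ReleaseYear, StudioID} has no BCNF violation.
{Duration, LabelID, ProducerID, StudioID} has no BCNF violation.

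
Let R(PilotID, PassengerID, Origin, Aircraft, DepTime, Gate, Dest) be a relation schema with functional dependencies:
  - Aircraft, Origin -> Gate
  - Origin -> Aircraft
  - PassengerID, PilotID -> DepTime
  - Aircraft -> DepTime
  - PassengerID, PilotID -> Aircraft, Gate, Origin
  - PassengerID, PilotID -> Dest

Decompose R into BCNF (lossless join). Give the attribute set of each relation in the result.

{Aircraft, DepTime}; {Aircraft, Gate, Origin}; {Dest, Origin, PassengerID, PilotID}

Candidate key of the original relation: {PassengerID, PilotID}.
In {Aircraft, DepTime, Dest, Gate, Origin, PassengerID, PilotID}, {Aircraft, Origin} is not a superkey ({Aircraft, Origin}⁺ restricted to this set is {Aircraft, DepTime, Gate, Origin}), so split on Aircraft, Origin -> DepTime, Gate into {Aircraft, DepTime, Gate, Origin} and {Aircraft, Dest, Origin, PassengerID, PilotID}.
In {Aircraft, DepTime, Gate, Origin}, {Aircraft} is not a superkey ({Aircraft}⁺ restricted to this set is {Aircraft, DepTime}), so split on Aircraft -> DepTime into {Aircraft, DepTime} and {Aircraft, Gate, Origin}.
{Aircraft, DepTime} is in BCNF.
{Aircraft, Gate, Origin} is in BCNF.
In {Aircraft, Dest, Origin, PassengerID, PilotID}, {Origin} is not a superkey ({Origin}⁺ restricted to this set is {Aircraft, Origin}), so split on Origin -> Aircraft into {Aircraft, Origin} and {Dest, Origin, PassengerID, PilotID}.
{Aircraft, Origin} is in BCNF.
{Dest, Origin, PassengerID, PilotID} is in BCNF.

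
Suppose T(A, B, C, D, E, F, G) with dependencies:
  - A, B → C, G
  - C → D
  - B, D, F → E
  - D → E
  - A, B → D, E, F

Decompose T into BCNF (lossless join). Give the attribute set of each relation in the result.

Candidate key of the original relation: {A, B}.
In {A, B, C, D, E, F, G}, {C} is not a superkey ({C}⁺ restricted to this set is {C, D, E}), so split on C → D, E into {C, D, E} and {A, B, C, F, G}.
In {C, D, E}, {D} is not a superkey ({D}⁺ restricted to this set is {D, E}), so split on D → E into {D, E} and {C, D}.
{D, E}: every determinant is a superkey — BCNF.
{C, D}: every determinant is a superkey — BCNF.
{A, B, C, F, G}: every determinant is a superkey — BCNF.

{A, B, C, F, G}; {C, D}; {D, E}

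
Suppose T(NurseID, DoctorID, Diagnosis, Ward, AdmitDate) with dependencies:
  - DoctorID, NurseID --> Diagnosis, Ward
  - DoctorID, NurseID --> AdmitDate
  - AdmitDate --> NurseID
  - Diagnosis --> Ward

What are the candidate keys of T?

Attributes never on any right-hand side: {DoctorID} — every candidate key must contain it.
Closure of {AdmitDate, DoctorID} is {AdmitDate, Diagnosis, DoctorID, NurseID, Ward}, the whole schema; {AdmitDate, DoctorID} is a candidate key.
Closure of {DoctorID, NurseID} is {AdmitDate, Diagnosis, DoctorID, NurseID, Ward}, the whole schema; {DoctorID, NurseID} is a candidate key.
These are minimal and exhaustive — every other superkey contains one of them.

{AdmitDate, DoctorID}, {DoctorID, NurseID}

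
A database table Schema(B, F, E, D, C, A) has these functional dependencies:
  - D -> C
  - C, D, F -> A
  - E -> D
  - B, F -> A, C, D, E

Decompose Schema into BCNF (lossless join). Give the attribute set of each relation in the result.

Candidate key of the original relation: {B, F}.
{A, B, C, D, E, F}: {D} determines {C, D} here but is not a superkey — split on D -> C, giving {C, D} and {A, B, D, E, F}.
{C, D}: every determinant is a superkey — BCNF.
{A, B, D, E, F}: {E} determines {D, E} here but is not a superkey — split on E -> D, giving {D, E} and {A, B, E, F}.
{D, E}: every determinant is a superkey — BCNF.
{A, B, E, F}: {E, F} determines {A, E, F} here but is not a superkey — split on E, F -> A, giving {A, E, F} and {B, E, F}.
{A, E, F}: every determinant is a superkey — BCNF.
{B, E, F}: every determinant is a superkey — BCNF.

{A, E, F}; {B, E, F}; {C, D}; {D, E}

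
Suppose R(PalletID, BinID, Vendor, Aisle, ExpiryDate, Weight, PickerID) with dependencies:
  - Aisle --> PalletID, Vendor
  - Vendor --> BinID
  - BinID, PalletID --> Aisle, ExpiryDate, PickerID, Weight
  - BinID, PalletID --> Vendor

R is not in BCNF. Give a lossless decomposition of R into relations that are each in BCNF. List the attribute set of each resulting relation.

{Aisle, ExpiryDate, PalletID, PickerID, Vendor, Weight}; {BinID, Vendor}

Candidate keys of the original relation: {Aisle}, {BinID, PalletID}, {PalletID, Vendor}.
{Aisle, BinID, ExpiryDate, PalletID, PickerID, Vendor, Weight}: {Vendor} determines {BinID, Vendor} here but is not a superkey — split on Vendor --> BinID, giving {BinID, Vendor} and {Aisle, ExpiryDate, PalletID, PickerID, Vendor, Weight}.
{BinID, Vendor} is in BCNF.
{Aisle, ExpiryDate, PalletID, PickerID, Vendor, Weight} is in BCNF.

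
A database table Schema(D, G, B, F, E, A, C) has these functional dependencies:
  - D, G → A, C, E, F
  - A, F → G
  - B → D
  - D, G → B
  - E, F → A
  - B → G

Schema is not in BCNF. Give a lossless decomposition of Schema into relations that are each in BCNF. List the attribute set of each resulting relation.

{A, E, F}; {A, F, G}; {B, C, D, E, F}

Candidate keys of the original relation: {A, D, F}, {B}, {D, E, F}, {D, G}.
In {A, B, C, D, E, F, G}, {A, F} is not a superkey ({A, F}⁺ restricted to this set is {A, F, G}), so split on A, F → G into {A, F, G} and {A, B, C, D, E, F}.
{A, F, G} is in BCNF.
In {A, B, C, D, E, F}, {E, F} is not a superkey ({E, F}⁺ restricted to this set is {A, E, F}), so split on E, F → A into {A, E, F} and {B, C, D, E, F}.
{A, E, F} is in BCNF.
{B, C, D, E, F} is in BCNF.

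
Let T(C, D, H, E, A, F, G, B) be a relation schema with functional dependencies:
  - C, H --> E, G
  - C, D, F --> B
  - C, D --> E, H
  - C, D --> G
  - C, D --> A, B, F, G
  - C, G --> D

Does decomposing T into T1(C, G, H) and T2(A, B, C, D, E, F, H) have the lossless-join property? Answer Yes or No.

The shared attributes are {C, H} and {C, H}⁺ = {A, B, C, D, E, F, G, H}.
Since T1 ⊆ {A, B, C, D, E, F, G, H}, the intersection is a superkey of T1; the decomposition is lossless.

Yes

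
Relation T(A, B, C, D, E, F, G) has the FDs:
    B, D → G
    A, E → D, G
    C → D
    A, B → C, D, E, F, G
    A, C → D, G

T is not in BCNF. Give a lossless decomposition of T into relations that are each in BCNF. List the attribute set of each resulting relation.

{A, B, C, E, F}; {A, D, E}; {B, D, G}

Candidate key of the original relation: {A, B}.
{A, B, C, D, E, F, G}: {B, D} determines {B, D, G} here but is not a superkey — split on B, D → G, giving {B, D, G} and {A, B, C, D, E, F}.
{B, D, G} is in BCNF.
{A, B, C, D, E, F}: {A, E} determines {A, D, E} here but is not a superkey — split on A, E → D, giving {A, D, E} and {A, B, C, E, F}.
{A, D, E} is in BCNF.
{A, B, C, E, F} is in BCNF.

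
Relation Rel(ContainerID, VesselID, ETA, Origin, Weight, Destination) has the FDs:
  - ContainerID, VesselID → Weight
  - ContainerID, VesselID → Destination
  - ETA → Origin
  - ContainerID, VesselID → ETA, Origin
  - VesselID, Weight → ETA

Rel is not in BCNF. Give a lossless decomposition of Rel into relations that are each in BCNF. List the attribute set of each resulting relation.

Candidate key of the original relation: {ContainerID, VesselID}.
{ContainerID, Destination, ETA, Origin, VesselID, Weight}: {ETA} determines {ETA, Origin} here but is not a superkey — split on ETA → Origin, giving {ETA, Origin} and {ContainerID, Destination, ETA, VesselID, Weight}.
{ETA, Origin}: every determinant is a superkey — BCNF.
{ContainerID, Destination, ETA, VesselID, Weight}: {VesselID, Weight} determines {ETA, VesselID, Weight} here but is not a superkey — split on VesselID, Weight → ETA, giving {ETA, VesselID, Weight} and {ContainerID, Destination, VesselID, Weight}.
{ETA, VesselID, Weight}: every determinant is a superkey — BCNF.
{ContainerID, Destination, VesselID, Weight}: every determinant is a superkey — BCNF.

{ContainerID, Destination, VesselID, Weight}; {ETA, Origin}; {ETA, VesselID, Weight}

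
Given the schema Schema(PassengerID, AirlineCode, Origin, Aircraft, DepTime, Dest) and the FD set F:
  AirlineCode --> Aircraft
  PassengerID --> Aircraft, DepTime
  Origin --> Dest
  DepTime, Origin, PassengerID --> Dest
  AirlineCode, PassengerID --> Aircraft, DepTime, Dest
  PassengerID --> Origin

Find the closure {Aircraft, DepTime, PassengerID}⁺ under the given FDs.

Start with {Aircraft, DepTime, PassengerID}.
PassengerID --> Origin applies; add {Origin} → now {Aircraft, DepTime, Origin, PassengerID}.
Origin --> Dest applies; add {Dest} → now {Aircraft, DepTime, Dest, Origin, PassengerID}.
No further FD applies.

{Aircraft, DepTime, Dest, Origin, PassengerID}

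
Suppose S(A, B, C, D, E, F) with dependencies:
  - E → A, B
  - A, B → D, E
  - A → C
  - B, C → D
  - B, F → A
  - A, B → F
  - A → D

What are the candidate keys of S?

{A, B}, {B, F}, {E}

{E} is a candidate key since {E}⁺ = {A, B, C, D, E, F} covers every attribute.
{A, B} is a candidate key since {A, B}⁺ = {A, B, C, D, E, F} covers every attribute.
{B, F} is a candidate key since {B, F}⁺ = {A, B, C, D, E, F} covers every attribute.
No proper subset of any of these is a key, and no other minimal superkey exists.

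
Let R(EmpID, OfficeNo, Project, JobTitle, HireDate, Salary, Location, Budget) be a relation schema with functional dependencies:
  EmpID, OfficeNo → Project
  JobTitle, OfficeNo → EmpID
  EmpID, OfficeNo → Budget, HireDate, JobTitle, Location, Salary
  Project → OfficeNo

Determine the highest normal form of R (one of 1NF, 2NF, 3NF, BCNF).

Candidate keys: {EmpID, OfficeNo}, {EmpID, Project}, {JobTitle, OfficeNo}, {JobTitle, Project}. Prime attributes: {EmpID, JobTitle, OfficeNo, Project}.
Project → OfficeNo: {Project}⁺ = {OfficeNo, Project}, which is not all of the attributes, so the left side is not a superkey — BCNF is violated.
Its right-hand attributes {OfficeNo} are all prime, as are those of every other non-superkey FD — the relation is in 3NF.

3NF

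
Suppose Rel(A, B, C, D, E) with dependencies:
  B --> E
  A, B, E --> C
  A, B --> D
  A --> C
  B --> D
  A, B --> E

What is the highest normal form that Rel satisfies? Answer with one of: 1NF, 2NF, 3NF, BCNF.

Candidate key: {A, B}. Prime attributes: {A, B}.
B --> E: {B}⁺ = {B, D, E}, which is not all of the attributes, so the left side is not a superkey — BCNF is violated.
Because {E} is non-prime and the left side of B --> E is not a superkey, the relation is not in 3NF.
Since {A} ⊂ {A, B} and {A}⁺ ⊇ {C} with {C} non-prime, there is a partial dependency; 2NF fails.

1NF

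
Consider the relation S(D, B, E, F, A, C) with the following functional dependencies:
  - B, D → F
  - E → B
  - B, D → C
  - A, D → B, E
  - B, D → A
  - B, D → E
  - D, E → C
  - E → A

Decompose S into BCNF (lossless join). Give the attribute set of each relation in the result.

Candidate keys of the original relation: {A, D}, {B, D}, {D, E}.
{A, B, C, D, E, F}: {E} determines {A, B, E} here but is not a superkey — split on E → A, B, giving {A, B, E} and {C, D, E, F}.
{A, B, E}: every determinant is a superkey — BCNF.
{C, D, E, F}: every determinant is a superkey — BCNF.

{A, B, E}; {C, D, E, F}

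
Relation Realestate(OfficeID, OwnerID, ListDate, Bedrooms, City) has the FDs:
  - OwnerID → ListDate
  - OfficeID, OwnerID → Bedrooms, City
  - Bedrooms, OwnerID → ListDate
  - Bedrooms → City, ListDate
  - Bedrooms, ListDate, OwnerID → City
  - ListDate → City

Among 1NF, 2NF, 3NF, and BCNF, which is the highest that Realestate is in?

1NF

Candidate key: {OfficeID, OwnerID}. Prime attributes: {OfficeID, OwnerID}.
OwnerID → ListDate breaks BCNF: {OwnerID}⁺ = {City, ListDate, OwnerID}, so {OwnerID} is not a superkey.
Because {ListDate} is non-prime and the left side of OwnerID → ListDate is not a superkey, the relation is not in 3NF.
The proper key subset {OwnerID} of {OfficeID, OwnerID} determines non-prime {City, ListDate}, so the relation is not even in 2NF.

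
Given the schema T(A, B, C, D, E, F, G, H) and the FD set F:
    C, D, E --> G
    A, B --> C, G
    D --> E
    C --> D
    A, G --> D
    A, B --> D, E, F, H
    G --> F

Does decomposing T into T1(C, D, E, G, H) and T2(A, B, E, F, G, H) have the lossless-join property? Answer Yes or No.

Common attributes: {E, G, H}; their closure is {E, F, G, H}.
Neither T1 nor T2 is contained in that closure, so the decomposition is lossy.

No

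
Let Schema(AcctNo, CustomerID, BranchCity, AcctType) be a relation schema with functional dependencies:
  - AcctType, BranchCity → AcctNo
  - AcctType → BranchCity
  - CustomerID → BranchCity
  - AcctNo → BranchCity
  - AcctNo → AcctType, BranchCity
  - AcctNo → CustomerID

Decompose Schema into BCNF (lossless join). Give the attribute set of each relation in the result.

{AcctNo, AcctType, CustomerID}; {BranchCity, CustomerID}

Candidate keys of the original relation: {AcctNo}, {AcctType}.
{AcctNo, AcctType, BranchCity, CustomerID}: {CustomerID} determines {BranchCity, CustomerID} here but is not a superkey — split on CustomerID → BranchCity, giving {BranchCity, CustomerID} and {AcctNo, AcctType, CustomerID}.
{BranchCity, CustomerID}: every determinant is a superkey — BCNF.
{AcctNo, AcctType, CustomerID}: every determinant is a superkey — BCNF.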